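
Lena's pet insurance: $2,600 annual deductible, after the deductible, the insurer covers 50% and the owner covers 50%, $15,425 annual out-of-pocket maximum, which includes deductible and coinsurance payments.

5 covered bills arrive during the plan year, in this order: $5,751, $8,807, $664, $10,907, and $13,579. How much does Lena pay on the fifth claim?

#1 ($5,751): $2,600 finishes the deductible; $3,151 goes to coinsurance; coinsurance $3,151 × 50% = $1,575.50. Owner owes $4,175.50 (running OOP $4,175.50).
#2 ($8,807): deductible already satisfied, so owner's share is 50% × $8,807 = $4,403.50. Cost to owner: $4,403.50. OOP to date $8,579.
#3 ($664): 50% coinsurance on $664 = $332. Owner pays $332; OOP now $8,911.
#4 ($10,907): 50% coinsurance on $10,907 = $5,453.50. Owner pays $5,453.50; OOP now $14,364.50.
#5 ($13,579): deductible already satisfied, so owner's share is 50% × $13,579 = $6,789.50. OOP would hit $21,154 > $15,425, so the cap limits the owner to $15,425 − $14,364.50 = $1,060.50.

$1,060.50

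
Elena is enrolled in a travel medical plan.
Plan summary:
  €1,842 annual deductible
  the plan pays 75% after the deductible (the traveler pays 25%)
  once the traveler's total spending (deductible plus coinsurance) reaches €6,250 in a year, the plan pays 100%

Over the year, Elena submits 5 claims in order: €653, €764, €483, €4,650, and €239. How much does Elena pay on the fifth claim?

#1 (€653): fully absorbed by the deductible. Cost to traveler: €653. OOP to date €653.
#2 (€764): fully absorbed by the deductible. Traveler pays €764; OOP now €1,417.
#3 (€483): €425 finishes the deductible; €58 goes to coinsurance; 25% of €58 = €14.50. Cost to traveler: €439.50. OOP to date €1,856.50.
#4 (€4,650): 25% coinsurance on €4,650 = €1,162.50. Traveler pays €1,162.50; OOP now €3,019.
#5 (€239): deductible met; 25% of €239 = €59.75. Traveler owes €59.75 (running OOP €3,078.75).

€59.75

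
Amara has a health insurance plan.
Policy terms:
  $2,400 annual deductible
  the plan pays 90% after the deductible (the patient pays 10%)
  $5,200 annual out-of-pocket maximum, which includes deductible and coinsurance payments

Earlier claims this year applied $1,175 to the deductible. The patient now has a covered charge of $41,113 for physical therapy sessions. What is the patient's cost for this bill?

Remaining deductible: $2,400 − $1,175 = $1,225.
The remaining $39,888 (= $41,113 − $1,225) moves to coinsurance.
Patient's 10% share of $39,888 is $3,988.80.
That puts the patient's cost at $1,225 + $3,988.80 = $5,213.80 before any cap.
Adding $5,213.80 to the $1,175 already spent would give $6,388.80, which exceeds the $5,200 cap; the patient pays just $5,200 − $1,175 = $4,025.

$4,025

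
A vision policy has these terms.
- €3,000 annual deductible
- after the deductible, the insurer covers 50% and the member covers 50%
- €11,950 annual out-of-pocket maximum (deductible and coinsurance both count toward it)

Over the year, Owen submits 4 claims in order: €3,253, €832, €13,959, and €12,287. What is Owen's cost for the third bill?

€6,979.50

#1 (€3,253): deductible takes €3,000, €253 remains; coinsurance €253 × 50% = €126.50. Member pays €3,126.50; OOP now €3,126.50.
#2 (€832): 50% coinsurance on €832 = €416. Member pays €416; OOP now €3,542.50.
#3 (€13,959): deductible met; 50% of €13,959 = €6,979.50. Member pays €6,979.50; OOP now €10,522.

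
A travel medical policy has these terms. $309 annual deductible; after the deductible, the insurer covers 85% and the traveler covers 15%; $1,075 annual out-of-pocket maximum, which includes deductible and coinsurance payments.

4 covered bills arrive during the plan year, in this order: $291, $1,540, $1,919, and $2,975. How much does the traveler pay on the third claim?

$287.85

Claim 1 — $291: entire amount goes to the deductible. Cost to traveler: $291. OOP to date $291.
Claim 2 — $1,540: deductible takes $18, $1,522 remains; 15% of $1,522 = $228.30. Traveler pays $246.30; OOP now $537.30.
Claim 3 — $1,919: deductible already satisfied, so traveler's share is 15% × $1,919 = $287.85. Traveler pays $287.85; OOP now $825.15.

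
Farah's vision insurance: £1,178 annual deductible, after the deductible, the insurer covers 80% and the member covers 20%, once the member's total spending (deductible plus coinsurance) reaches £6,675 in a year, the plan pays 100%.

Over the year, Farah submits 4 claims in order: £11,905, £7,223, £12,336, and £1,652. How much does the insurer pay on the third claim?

£10,429

Bill 1, £11,905: deductible takes £1,178, £10,727 remains; 20% of £10,727 = £2,145.40. Cost to member: £3,323.40. OOP to date £3,323.40. Insurer: £11,905 − £3,323.40 = £8,581.60.
Bill 2, £7,223: deductible met; 20% of £7,223 = £1,444.60. Member pays £1,444.60; OOP now £4,768. Plan pays £7,223 − £1,444.60 = £5,778.40.
Bill 3, £12,336: 20% coinsurance on £12,336 = £2,467.20. That would push OOP to £7,235.20, over the £6,675 cap, so member pays £6,675 − £4,768 = £1,907. Plan pays £12,336 − £1,907 = £10,429.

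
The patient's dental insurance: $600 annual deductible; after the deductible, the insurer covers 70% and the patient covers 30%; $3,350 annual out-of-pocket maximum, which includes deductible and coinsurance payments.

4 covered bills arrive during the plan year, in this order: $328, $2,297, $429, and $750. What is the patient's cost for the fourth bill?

Bill 1, $328: fully absorbed by the deductible. Patient owes $328 (running OOP $328).
Bill 2, $2,297: $272 finishes the deductible; $2,025 goes to coinsurance; coinsurance $2,025 × 30% = $607.50. Cost to patient: $879.50. OOP to date $1,207.50.
Bill 3, $429: 30% coinsurance on $429 = $128.70. Patient owes $128.70 (running OOP $1,336.20).
Bill 4, $750: deductible met; 30% of $750 = $225. Cost to patient: $225. OOP to date $1,561.20.

$225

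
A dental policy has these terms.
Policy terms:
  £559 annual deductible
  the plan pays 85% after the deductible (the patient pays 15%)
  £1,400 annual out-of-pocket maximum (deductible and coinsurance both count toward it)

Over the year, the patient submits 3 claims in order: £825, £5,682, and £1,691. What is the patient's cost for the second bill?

Claim 1 (£825): £559 to deductible, leaving £266; coinsurance £266 × 15% = £39.90. Patient pays £598.90; OOP now £598.90.
Claim 2 (£5,682): 15% coinsurance on £5,682 = £852.30. Adding that to £598.90 gives £1,451.20, past the £1,400 cap; patient pays only £1,400 − £598.90 = £801.10.

£801.10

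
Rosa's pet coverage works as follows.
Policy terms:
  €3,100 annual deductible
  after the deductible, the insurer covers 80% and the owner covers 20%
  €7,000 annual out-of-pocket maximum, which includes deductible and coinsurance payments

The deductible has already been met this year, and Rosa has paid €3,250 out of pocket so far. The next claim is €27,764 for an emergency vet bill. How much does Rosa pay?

The deductible is already satisfied, so the full bill goes to coinsurance.
20% of €27,764 = €5,552.80 falls to the owner.
That would bring total out-of-pocket to €8,802.80, past the €7,000 cap. The owner is capped at €7,000 − €3,250 = €3,750 on this claim.

€3,750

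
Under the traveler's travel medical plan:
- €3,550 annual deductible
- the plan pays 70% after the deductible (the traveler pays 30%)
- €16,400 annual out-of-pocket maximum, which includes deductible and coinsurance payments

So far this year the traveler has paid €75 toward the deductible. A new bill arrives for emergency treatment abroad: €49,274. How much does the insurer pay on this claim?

Deductible still to meet: €3,550 − €75 = €3,475.
After the €3,475 deductible portion, €49,274 − €3,475 = €45,799 is subject to coinsurance.
Coinsurance: €45,799 × 30% = €13,739.70.
Traveler responsibility before any cap: €3,475 + €13,739.70 = €17,214.70.
Year-to-date out-of-pocket would reach €75 + €17,214.70 = €17,289.70, above the €16,400 maximum, so the traveler pays only €16,400 − €75 = €16,325.
The insurer covers the remainder: €49,274 − €16,325 = €32,949.

€32,949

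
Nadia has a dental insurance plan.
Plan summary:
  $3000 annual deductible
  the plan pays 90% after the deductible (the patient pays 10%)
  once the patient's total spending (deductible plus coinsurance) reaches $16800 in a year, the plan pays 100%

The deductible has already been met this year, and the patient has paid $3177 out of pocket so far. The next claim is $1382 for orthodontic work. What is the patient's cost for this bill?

The deductible is already satisfied, so the full bill goes to coinsurance.
10% of $1382 = $138.20 falls to the patient.
Year-to-date out-of-pocket becomes $3177 + $138.20 = $3315.20, still under the $16800 maximum, so no cap applies.

$138.20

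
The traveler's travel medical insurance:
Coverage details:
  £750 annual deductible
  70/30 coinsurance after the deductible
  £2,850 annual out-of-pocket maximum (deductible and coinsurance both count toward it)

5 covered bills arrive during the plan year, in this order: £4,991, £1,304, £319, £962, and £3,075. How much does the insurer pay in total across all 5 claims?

Claim 1 — £4,991: £750 finishes the deductible; £4,241 goes to coinsurance; 30% of £4,241 = £1,272.30. Cost to traveler: £2,022.30. OOP to date £2,022.30. Plan pays £4,991 − £2,022.30 = £2,968.70.
Claim 2 — £1,304: 30% coinsurance on £1,304 = £391.20. Traveler owes £391.20 (running OOP £2,413.50). Plan pays £1,304 − £391.20 = £912.80.
Claim 3 — £319: 30% coinsurance on £319 = £95.70. Traveler pays £95.70; OOP now £2,509.20. Insurer: £319 − £95.70 = £223.30.
Claim 4 — £962: deductible already satisfied, so traveler's share is 30% × £962 = £288.60. Traveler owes £288.60 (running OOP £2,797.80). Insurer: £962 − £288.60 = £673.40.
Claim 5 — £3,075: deductible met; 30% of £3,075 = £922.50. That would push OOP to £3,720.30, over the £2,850 cap, so traveler pays £2,850 − £2,797.80 = £52.20. Plan pays £3,075 − £52.20 = £3,022.80.
Insurer total: £2,968.70 + £912.80 + £223.30 + £673.40 + £3,022.80 = £7,801.

£7,801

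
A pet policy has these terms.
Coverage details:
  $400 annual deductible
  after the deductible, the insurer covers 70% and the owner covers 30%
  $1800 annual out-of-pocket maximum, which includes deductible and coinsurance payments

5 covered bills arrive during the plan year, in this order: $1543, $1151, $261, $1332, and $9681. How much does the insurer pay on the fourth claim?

$932.40

Claim 1 — $1543: deductible takes $400, $1143 remains; 30% of $1143 = $342.90. Cost to owner: $742.90. OOP to date $742.90. Insurer: $1543 − $742.90 = $800.10.
Claim 2 — $1151: deductible met; 30% of $1151 = $345.30. Owner pays $345.30; OOP now $1088.20. Insurer: $1151 − $345.30 = $805.70.
Claim 3 — $261: deductible already satisfied, so owner's share is 30% × $261 = $78.30. Owner pays $78.30; OOP now $1166.50. Plan pays $261 − $78.30 = $182.70.
Claim 4 — $1332: deductible met; 30% of $1332 = $399.60. Cost to owner: $399.60. OOP to date $1566.10. Insurer: $1332 − $399.60 = $932.40.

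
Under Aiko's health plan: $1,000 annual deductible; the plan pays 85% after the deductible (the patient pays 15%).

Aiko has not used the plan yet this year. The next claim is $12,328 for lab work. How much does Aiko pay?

$2,699.20

Deductible not yet touched, so the first $1,000 of the bill goes to the deductible.
After the $1,000 deductible portion, $12,328 − $1,000 = $11,328 is subject to coinsurance.
Patient's 15% share of $11,328 is $1,699.20.
Patient responsibility: $1,000 + $1,699.20 = $2,699.20.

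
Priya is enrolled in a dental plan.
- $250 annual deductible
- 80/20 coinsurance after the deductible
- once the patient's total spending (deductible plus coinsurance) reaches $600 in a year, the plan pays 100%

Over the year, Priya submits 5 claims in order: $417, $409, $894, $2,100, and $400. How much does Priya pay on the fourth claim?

$56

Claim 1 ($417): deductible takes $250, $167 remains; patient's 20% is $33.40. Patient pays $283.40; OOP now $283.40.
Claim 2 ($409): deductible met; 20% of $409 = $81.80. Patient owes $81.80 (running OOP $365.20).
Claim 3 ($894): deductible already satisfied, so patient's share is 20% × $894 = $178.80. Patient owes $178.80 (running OOP $544).
Claim 4 ($2,100): deductible met; 20% of $2,100 = $420. Adding that to $544 gives $964, past the $600 cap; patient pays only $600 − $544 = $56.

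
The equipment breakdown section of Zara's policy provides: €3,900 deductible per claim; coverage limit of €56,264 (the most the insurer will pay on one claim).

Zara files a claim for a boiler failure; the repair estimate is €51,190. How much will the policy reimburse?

After the deductible, €51,190 − €3,900 = €47,290 remains.
€47,290 is within the €56,264 limit, so the insurer pays €47,290.

€47,290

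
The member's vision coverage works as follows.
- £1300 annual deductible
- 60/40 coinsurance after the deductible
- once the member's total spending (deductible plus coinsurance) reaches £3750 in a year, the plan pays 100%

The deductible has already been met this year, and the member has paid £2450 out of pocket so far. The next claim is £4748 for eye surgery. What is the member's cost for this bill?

£1300

The deductible is already satisfied, so the full bill goes to coinsurance.
Member's 40% share of £4748 is £1899.20.
Adding £1899.20 to the £2450 already spent would give £4349.20, which exceeds the £3750 cap; the member pays just £3750 − £2450 = £1300.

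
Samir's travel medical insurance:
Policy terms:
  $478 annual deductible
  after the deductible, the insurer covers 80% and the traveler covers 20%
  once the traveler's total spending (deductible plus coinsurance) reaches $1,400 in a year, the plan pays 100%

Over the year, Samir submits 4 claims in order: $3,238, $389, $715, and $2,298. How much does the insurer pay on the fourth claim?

$2,148.80

Bill 1, $3,238: $478 to deductible, leaving $2,760; 20% of $2,760 = $552. Traveler pays $1,030; OOP now $1,030. Plan pays $3,238 − $1,030 = $2,208.
Bill 2, $389: deductible already satisfied, so traveler's share is 20% × $389 = $77.80. Cost to traveler: $77.80. OOP to date $1,107.80. Plan pays $389 − $77.80 = $311.20.
Bill 3, $715: 20% coinsurance on $715 = $143. Traveler pays $143; OOP now $1,250.80. Insurer: $715 − $143 = $572.
Bill 4, $2,298: deductible already satisfied, so traveler's share is 20% × $2,298 = $459.60. That would push OOP to $1,710.40, over the $1,400 cap, so traveler pays $1,400 − $1,250.80 = $149.20. Insurer: $2,298 − $149.20 = $2,148.80.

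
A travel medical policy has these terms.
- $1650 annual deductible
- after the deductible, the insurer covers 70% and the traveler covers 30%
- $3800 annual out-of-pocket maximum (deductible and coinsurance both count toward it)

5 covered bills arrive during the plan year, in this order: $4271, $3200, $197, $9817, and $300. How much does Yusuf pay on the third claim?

Bill 1, $4271: $1650 finishes the deductible; $2621 goes to coinsurance; 30% of $2621 = $786.30. Traveler owes $2436.30 (running OOP $2436.30).
Bill 2, $3200: 30% coinsurance on $3200 = $960. Traveler owes $960 (running OOP $3396.30).
Bill 3, $197: 30% coinsurance on $197 = $59.10. Traveler owes $59.10 (running OOP $3455.40).

$59.10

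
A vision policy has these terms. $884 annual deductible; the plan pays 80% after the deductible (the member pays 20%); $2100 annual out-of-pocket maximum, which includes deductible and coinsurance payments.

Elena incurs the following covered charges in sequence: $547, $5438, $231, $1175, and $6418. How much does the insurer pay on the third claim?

$184.80

Claim 1 ($547): all of it applies to the deductible. Member pays $547; OOP now $547. Insurer: $547 − $547 = $0.
Claim 2 ($5438): deductible takes $337, $5101 remains; 20% of $5101 = $1020.20. Cost to member: $1357.20. OOP to date $1904.20. Insurer: $5438 − $1357.20 = $4080.80.
Claim 3 ($231): deductible met; 20% of $231 = $46.20. Member pays $46.20; OOP now $1950.40. Insurer: $231 − $46.20 = $184.80.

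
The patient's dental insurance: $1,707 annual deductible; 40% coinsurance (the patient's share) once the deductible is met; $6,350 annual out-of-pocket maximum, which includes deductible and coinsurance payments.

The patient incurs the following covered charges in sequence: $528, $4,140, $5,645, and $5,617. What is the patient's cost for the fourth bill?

$1,200.60

#1 ($528): all of it applies to the deductible. Cost to patient: $528. OOP to date $528.
#2 ($4,140): deductible takes $1,179, $2,961 remains; patient's 40% is $1,184.40. Cost to patient: $2,363.40. OOP to date $2,891.40.
#3 ($5,645): 40% coinsurance on $5,645 = $2,258. Patient owes $2,258 (running OOP $5,149.40).
#4 ($5,617): deductible met; 40% of $5,617 = $2,246.80. Adding that to $5,149.40 gives $7,396.20, past the $6,350 cap; patient pays only $6,350 − $5,149.40 = $1,200.60.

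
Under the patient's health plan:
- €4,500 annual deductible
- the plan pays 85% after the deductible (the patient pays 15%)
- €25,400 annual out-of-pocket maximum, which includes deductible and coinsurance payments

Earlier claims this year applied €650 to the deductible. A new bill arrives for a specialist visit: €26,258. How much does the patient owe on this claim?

Deductible still to meet: €4,500 − €650 = €3,850.
After the €3,850 deductible portion, €26,258 − €3,850 = €22,408 is subject to coinsurance.
Patient's 15% share of €22,408 is €3,361.20.
So the patient owes €3,850 + €3,361.20 = €7,211.20 before any cap.
Year-to-date out-of-pocket becomes €650 + €7,211.20 = €7,861.20, still under the €25,400 maximum, so no cap applies.

€7,211.20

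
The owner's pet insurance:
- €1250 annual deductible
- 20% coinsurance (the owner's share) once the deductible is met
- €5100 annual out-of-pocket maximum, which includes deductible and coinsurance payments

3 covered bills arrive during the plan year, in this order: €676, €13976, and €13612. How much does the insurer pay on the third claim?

€12442.40

Claim 1 — €676: entire amount goes to the deductible. Owner owes €676 (running OOP €676). Insurer: €676 − €676 = €0.
Claim 2 — €13976: deductible takes €574, €13402 remains; coinsurance €13402 × 20% = €2680.40. Cost to owner: €3254.40. OOP to date €3930.40. Insurer: €13976 − €3254.40 = €10721.60.
Claim 3 — €13612: deductible met; 20% of €13612 = €2722.40. That would push OOP to €6652.80, over the €5100 cap, so owner pays €5100 − €3930.40 = €1169.60. Plan pays €13612 − €1169.60 = €12442.40.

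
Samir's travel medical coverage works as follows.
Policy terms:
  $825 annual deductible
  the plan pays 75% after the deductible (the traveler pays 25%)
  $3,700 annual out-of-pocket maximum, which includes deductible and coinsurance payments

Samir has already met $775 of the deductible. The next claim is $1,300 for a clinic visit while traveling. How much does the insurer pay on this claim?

$775 of the $825 deductible is already met, leaving $50.
The remaining $1,250 (= $1,300 − $50) moves to coinsurance.
Coinsurance: $1,250 × 25% = $312.50.
Traveler responsibility before any cap: $50 + $312.50 = $362.50.
Total out-of-pocket so far would be $775 + $362.50 = $1,137.50, below the $3,700 cap — no reduction.
The plan picks up $1,300 − $362.50 = $937.50.

$937.50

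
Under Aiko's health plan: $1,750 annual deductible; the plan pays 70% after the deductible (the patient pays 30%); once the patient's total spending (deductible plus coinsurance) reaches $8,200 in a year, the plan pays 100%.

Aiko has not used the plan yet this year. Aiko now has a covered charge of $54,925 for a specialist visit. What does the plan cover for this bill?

$46,725

Deductible not yet touched, so the first $1,750 of the bill goes to the deductible.
That leaves $54,925 − $1,750 = $53,175 for coinsurance.
Patient's 30% share of $53,175 is $15,952.50.
Patient responsibility before any cap: $1,750 + $15,952.50 = $17,702.50.
That would bring total out-of-pocket to $17,702.50, past the $8,200 cap. The patient is capped at $8,200 − $0 = $8,200 on this claim.
The plan picks up $54,925 − $8,200 = $46,725.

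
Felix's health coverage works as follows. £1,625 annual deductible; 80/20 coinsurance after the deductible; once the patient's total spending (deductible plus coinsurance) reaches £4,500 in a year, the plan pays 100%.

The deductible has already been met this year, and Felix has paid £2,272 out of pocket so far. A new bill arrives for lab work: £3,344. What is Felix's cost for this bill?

The deductible is already satisfied, so the full bill goes to coinsurance.
Patient's 20% share of £3,344 is £668.80.
Total out-of-pocket so far would be £2,272 + £668.80 = £2,940.80, below the £4,500 cap — no reduction.

£668.80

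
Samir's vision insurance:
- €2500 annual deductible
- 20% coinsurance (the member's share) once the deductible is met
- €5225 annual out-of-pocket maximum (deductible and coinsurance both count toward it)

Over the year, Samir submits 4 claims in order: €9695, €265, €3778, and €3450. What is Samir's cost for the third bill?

#1 (€9695): €2500 to deductible, leaving €7195; member's 20% is €1439. Member pays €3939; OOP now €3939.
#2 (€265): deductible met; 20% of €265 = €53. Member pays €53; OOP now €3992.
#3 (€3778): deductible already satisfied, so member's share is 20% × €3778 = €755.60. Cost to member: €755.60. OOP to date €4747.60.

€755.60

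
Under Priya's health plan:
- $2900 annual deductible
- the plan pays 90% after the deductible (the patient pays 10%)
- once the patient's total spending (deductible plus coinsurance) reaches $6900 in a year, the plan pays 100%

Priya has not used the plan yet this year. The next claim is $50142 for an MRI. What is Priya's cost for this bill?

Nothing has been paid toward the $2900 deductible, so the first $2900 of this charge is applied there.
The remaining $47242 (= $50142 − $2900) moves to coinsurance.
Patient's 10% share of $47242 is $4724.20.
So the patient owes $2900 + $4724.20 = $7624.20 before any cap.
That would bring total out-of-pocket to $7624.20, past the $6900 cap. The patient is capped at $6900 − $0 = $6900 on this claim.

$6900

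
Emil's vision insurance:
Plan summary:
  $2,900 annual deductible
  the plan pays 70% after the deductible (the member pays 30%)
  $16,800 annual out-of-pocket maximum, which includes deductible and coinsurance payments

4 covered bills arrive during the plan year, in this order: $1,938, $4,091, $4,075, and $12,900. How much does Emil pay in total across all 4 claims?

#1 ($1,938): all of it applies to the deductible. Member pays $1,938; OOP now $1,938.
#2 ($4,091): deductible takes $962, $3,129 remains; 30% of $3,129 = $938.70. Member pays $1,900.70; OOP now $3,838.70.
#3 ($4,075): deductible already satisfied, so member's share is 30% × $4,075 = $1,222.50. Member pays $1,222.50; OOP now $5,061.20.
#4 ($12,900): 30% coinsurance on $12,900 = $3,870. Member pays $3,870; OOP now $8,931.20.
Summing the member's payments: $1,938 + $1,900.70 + $1,222.50 + $3,870 = $8,931.20.

$8,931.20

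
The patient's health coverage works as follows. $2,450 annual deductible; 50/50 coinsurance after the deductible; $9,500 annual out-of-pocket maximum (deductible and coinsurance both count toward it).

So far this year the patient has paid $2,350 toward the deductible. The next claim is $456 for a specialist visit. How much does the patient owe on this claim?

Deductible still to meet: $2,450 − $2,350 = $100.
After the $100 deductible portion, $456 − $100 = $356 is subject to coinsurance.
Coinsurance: $356 × 50% = $178.
That puts the patient's cost at $100 + $178 = $278 before any cap.
Cumulative spending $2,350 + $278 = $2,628 stays under the $9,500 maximum.

$278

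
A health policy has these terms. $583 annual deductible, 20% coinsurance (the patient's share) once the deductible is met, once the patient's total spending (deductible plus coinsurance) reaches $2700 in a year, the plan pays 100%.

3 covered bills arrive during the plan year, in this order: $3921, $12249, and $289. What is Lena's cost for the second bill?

Bill 1, $3921: $583 finishes the deductible; $3338 goes to coinsurance; coinsurance $3338 × 20% = $667.60. Cost to patient: $1250.60. OOP to date $1250.60.
Bill 2, $12249: deductible met; 20% of $12249 = $2449.80. Adding that to $1250.60 gives $3700.40, past the $2700 cap; patient pays only $2700 − $1250.60 = $1449.40.

$1449.40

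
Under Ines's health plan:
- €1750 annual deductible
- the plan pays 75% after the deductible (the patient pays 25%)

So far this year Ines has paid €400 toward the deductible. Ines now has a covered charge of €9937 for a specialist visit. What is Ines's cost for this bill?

Remaining deductible: €1750 − €400 = €1350.
After the €1350 deductible portion, €9937 − €1350 = €8587 is subject to coinsurance.
25% of €8587 = €2146.75 falls to the patient.
So the patient owes €1350 + €2146.75 = €3496.75.

€3496.75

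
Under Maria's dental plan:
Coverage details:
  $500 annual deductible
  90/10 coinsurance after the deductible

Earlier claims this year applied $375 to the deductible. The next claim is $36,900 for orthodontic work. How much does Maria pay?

$375 of the $500 deductible is already met, leaving $125.
The remaining $36,775 (= $36,900 − $125) moves to coinsurance.
Coinsurance: $36,775 × 10% = $3,677.50.
So the patient owes $125 + $3,677.50 = $3,802.50.

$3,802.50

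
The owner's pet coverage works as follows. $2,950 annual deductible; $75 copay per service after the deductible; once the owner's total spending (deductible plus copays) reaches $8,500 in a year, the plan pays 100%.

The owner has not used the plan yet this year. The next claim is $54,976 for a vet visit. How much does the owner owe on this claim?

Deductible not yet touched, so the first $2,950 of the bill goes to the deductible.
That leaves $54,976 − $2,950 = $52,026 for the copay.
Copay on this service: $75.
That puts the owner's cost at $2,950 + $75 = $3,025 before any cap.
Cumulative spending $0 + $3,025 = $3,025 stays under the $8,500 maximum.

$3,025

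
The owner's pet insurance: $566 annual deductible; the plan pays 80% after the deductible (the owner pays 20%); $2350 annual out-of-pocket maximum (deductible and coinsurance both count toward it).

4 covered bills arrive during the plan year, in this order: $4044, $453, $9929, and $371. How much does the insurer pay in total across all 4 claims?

Bill 1, $4044: deductible takes $566, $3478 remains; owner's 20% is $695.60. Cost to owner: $1261.60. OOP to date $1261.60. Plan pays $4044 − $1261.60 = $2782.40.
Bill 2, $453: deductible already satisfied, so owner's share is 20% × $453 = $90.60. Owner owes $90.60 (running OOP $1352.20). Plan pays $453 − $90.60 = $362.40.
Bill 3, $9929: deductible met; 20% of $9929 = $1985.80. Adding that to $1352.20 gives $3338, past the $2350 cap; owner pays only $2350 − $1352.20 = $997.80. Insurer: $9929 − $997.80 = $8931.20.
Bill 4, $371: deductible already satisfied, so owner's share is 20% × $371 = $74.20. That would push OOP to $2424.20, over the $2350 cap, so owner pays $2350 − $2350 = $0. Plan pays $371 − $0 = $371.
Insurer total: $2782.40 + $362.40 + $8931.20 + $371 = $12447.

$12447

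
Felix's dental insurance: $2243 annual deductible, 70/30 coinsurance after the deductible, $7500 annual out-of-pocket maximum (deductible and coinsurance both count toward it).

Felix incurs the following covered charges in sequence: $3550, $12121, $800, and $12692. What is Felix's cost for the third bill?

Claim 1 ($3550): $2243 to deductible, leaving $1307; patient's 30% is $392.10. Cost to patient: $2635.10. OOP to date $2635.10.
Claim 2 ($12121): deductible met; 30% of $12121 = $3636.30. Cost to patient: $3636.30. OOP to date $6271.40.
Claim 3 ($800): deductible already satisfied, so patient's share is 30% × $800 = $240. Patient owes $240 (running OOP $6511.40).

$240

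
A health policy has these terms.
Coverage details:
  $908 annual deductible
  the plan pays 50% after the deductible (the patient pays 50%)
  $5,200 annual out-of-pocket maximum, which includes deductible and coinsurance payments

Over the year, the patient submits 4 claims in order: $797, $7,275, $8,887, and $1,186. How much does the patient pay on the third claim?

Claim 1 — $797: fully absorbed by the deductible. Cost to patient: $797. OOP to date $797.
Claim 2 — $7,275: $111 to deductible, leaving $7,164; patient's 50% is $3,582. Cost to patient: $3,693. OOP to date $4,490.
Claim 3 — $8,887: deductible already satisfied, so patient's share is 50% × $8,887 = $4,443.50. Adding that to $4,490 gives $8,933.50, past the $5,200 cap; patient pays only $5,200 − $4,490 = $710.

$710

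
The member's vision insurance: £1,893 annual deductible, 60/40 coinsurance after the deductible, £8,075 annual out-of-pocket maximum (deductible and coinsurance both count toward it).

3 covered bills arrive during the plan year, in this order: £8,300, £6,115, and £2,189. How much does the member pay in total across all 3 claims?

£7,777.40

Bill 1, £8,300: deductible takes £1,893, £6,407 remains; 40% of £6,407 = £2,562.80. Member owes £4,455.80 (running OOP £4,455.80).
Bill 2, £6,115: deductible met; 40% of £6,115 = £2,446. Member pays £2,446; OOP now £6,901.80.
Bill 3, £2,189: deductible already satisfied, so member's share is 40% × £2,189 = £875.60. Member pays £875.60; OOP now £7,777.40.
Total paid by the member: £4,455.80 + £2,446 + £875.60 = £7,777.40.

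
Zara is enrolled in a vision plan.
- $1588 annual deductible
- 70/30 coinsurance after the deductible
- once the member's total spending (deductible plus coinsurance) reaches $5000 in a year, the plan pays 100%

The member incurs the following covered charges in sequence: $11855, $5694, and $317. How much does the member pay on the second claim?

$331.90

Claim 1 ($11855): $1588 to deductible, leaving $10267; coinsurance $10267 × 30% = $3080.10. Member owes $4668.10 (running OOP $4668.10).
Claim 2 ($5694): 30% coinsurance on $5694 = $1708.20. That would push OOP to $6376.30, over the $5000 cap, so member pays $5000 − $4668.10 = $331.90.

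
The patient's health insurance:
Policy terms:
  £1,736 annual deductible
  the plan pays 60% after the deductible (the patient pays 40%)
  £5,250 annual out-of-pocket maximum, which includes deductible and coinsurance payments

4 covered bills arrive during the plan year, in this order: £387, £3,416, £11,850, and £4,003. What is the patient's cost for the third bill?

£2,687.20

Claim 1 — £387: fully absorbed by the deductible. Patient pays £387; OOP now £387.
Claim 2 — £3,416: deductible takes £1,349, £2,067 remains; coinsurance £2,067 × 40% = £826.80. Patient owes £2,175.80 (running OOP £2,562.80).
Claim 3 — £11,850: deductible met; 40% of £11,850 = £4,740. Adding that to £2,562.80 gives £7,302.80, past the £5,250 cap; patient pays only £5,250 − £2,562.80 = £2,687.20.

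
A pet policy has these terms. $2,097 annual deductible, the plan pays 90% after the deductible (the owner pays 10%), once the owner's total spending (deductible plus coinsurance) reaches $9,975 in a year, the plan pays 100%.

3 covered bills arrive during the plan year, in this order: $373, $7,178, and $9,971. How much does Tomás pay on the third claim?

$997.10

Claim 1 ($373): entire amount goes to the deductible. Owner pays $373; OOP now $373.
Claim 2 ($7,178): deductible takes $1,724, $5,454 remains; 10% of $5,454 = $545.40. Owner pays $2,269.40; OOP now $2,642.40.
Claim 3 ($9,971): deductible already satisfied, so owner's share is 10% × $9,971 = $997.10. Owner pays $997.10; OOP now $3,639.50.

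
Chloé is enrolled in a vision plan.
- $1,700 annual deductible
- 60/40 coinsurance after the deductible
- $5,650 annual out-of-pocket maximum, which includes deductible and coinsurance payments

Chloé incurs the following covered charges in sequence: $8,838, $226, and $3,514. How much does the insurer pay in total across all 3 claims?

$6,928

Claim 1 — $8,838: $1,700 finishes the deductible; $7,138 goes to coinsurance; coinsurance $7,138 × 40% = $2,855.20. Member pays $4,555.20; OOP now $4,555.20. Plan pays $8,838 − $4,555.20 = $4,282.80.
Claim 2 — $226: deductible met; 40% of $226 = $90.40. Member pays $90.40; OOP now $4,645.60. Plan pays $226 − $90.40 = $135.60.
Claim 3 — $3,514: 40% coinsurance on $3,514 = $1,405.60. That would push OOP to $6,051.20, over the $5,650 cap, so member pays $5,650 − $4,645.60 = $1,004.40. Insurer: $3,514 − $1,004.40 = $2,509.60.
Insurer total = bills − member's total = $12,578 − $5,650 = $6,928.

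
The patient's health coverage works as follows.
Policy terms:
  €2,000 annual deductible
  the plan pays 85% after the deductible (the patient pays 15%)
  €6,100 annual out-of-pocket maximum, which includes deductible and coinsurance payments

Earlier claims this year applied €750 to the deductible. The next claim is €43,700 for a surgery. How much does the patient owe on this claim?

€750 of the €2,000 deductible is already met, leaving €1,250.
The remaining €42,450 (= €43,700 − €1,250) moves to coinsurance.
15% of €42,450 = €6,367.50 falls to the patient.
So the patient owes €1,250 + €6,367.50 = €7,617.50 before any cap.
That would bring total out-of-pocket to €8,367.50, past the €6,100 cap. The patient is capped at €6,100 − €750 = €5,350 on this claim.

€5,350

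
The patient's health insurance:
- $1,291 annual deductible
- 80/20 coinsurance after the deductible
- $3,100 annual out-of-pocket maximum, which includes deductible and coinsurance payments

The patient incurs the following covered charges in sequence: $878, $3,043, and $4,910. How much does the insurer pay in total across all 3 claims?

$6,032

Claim 1 ($878): fully absorbed by the deductible. Patient pays $878; OOP now $878. Plan pays $878 − $878 = $0.
Claim 2 ($3,043): deductible takes $413, $2,630 remains; coinsurance $2,630 × 20% = $526. Cost to patient: $939. OOP to date $1,817. Insurer: $3,043 − $939 = $2,104.
Claim 3 ($4,910): 20% coinsurance on $4,910 = $982. Cost to patient: $982. OOP to date $2,799. Insurer: $4,910 − $982 = $3,928.
Insurer total = bills − patient's total = $8,831 − $2,799 = $6,032.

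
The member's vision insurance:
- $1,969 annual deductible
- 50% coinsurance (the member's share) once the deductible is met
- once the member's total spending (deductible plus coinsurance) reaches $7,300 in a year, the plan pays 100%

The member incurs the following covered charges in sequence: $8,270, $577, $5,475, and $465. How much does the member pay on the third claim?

Claim 1 — $8,270: $1,969 to deductible, leaving $6,301; 50% of $6,301 = $3,150.50. Cost to member: $5,119.50. OOP to date $5,119.50.
Claim 2 — $577: 50% coinsurance on $577 = $288.50. Member owes $288.50 (running OOP $5,408).
Claim 3 — $5,475: 50% coinsurance on $5,475 = $2,737.50. That would push OOP to $8,145.50, over the $7,300 cap, so member pays $7,300 − $5,408 = $1,892.

$1,892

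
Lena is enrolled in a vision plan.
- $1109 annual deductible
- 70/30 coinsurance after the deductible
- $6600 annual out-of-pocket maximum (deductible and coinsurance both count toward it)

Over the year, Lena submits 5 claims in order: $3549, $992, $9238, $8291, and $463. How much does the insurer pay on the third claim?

$6466.60

#1 ($3549): $1109 finishes the deductible; $2440 goes to coinsurance; member's 30% is $732. Cost to member: $1841. OOP to date $1841. Plan pays $3549 − $1841 = $1708.
#2 ($992): deductible already satisfied, so member's share is 30% × $992 = $297.60. Cost to member: $297.60. OOP to date $2138.60. Insurer: $992 − $297.60 = $694.40.
#3 ($9238): deductible met; 30% of $9238 = $2771.40. Cost to member: $2771.40. OOP to date $4910. Insurer: $9238 − $2771.40 = $6466.60.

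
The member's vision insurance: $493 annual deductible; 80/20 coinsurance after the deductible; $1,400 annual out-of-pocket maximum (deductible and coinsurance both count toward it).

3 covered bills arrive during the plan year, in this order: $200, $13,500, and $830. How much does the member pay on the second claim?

Claim 1 — $200: all of it applies to the deductible. Cost to member: $200. OOP to date $200.
Claim 2 — $13,500: $293 to deductible, leaving $13,207; member's 20% is $2,641.40. Claim cost before the cap: $293 + $2,641.40 = $2,934.40. OOP would hit $3,134.40 > $1,400, so the cap limits the member to $1,400 − $200 = $1,200.

$1,200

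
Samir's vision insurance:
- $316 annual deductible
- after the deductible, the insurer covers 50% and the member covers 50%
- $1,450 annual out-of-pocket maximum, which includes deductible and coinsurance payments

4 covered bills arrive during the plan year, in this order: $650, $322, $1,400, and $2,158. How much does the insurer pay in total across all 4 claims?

Claim 1 ($650): deductible takes $316, $334 remains; 50% of $334 = $167. Member owes $483 (running OOP $483). Insurer: $650 − $483 = $167.
Claim 2 ($322): deductible already satisfied, so member's share is 50% × $322 = $161. Cost to member: $161. OOP to date $644. Plan pays $322 − $161 = $161.
Claim 3 ($1,400): deductible already satisfied, so member's share is 50% × $1,400 = $700. Cost to member: $700. OOP to date $1,344. Plan pays $1,400 − $700 = $700.
Claim 4 ($2,158): deductible already satisfied, so member's share is 50% × $2,158 = $1,079. OOP would hit $2,423 > $1,450, so the cap limits the member to $1,450 − $1,344 = $106. Insurer: $2,158 − $106 = $2,052.
Insurer total: $167 + $161 + $700 + $2,052 = $3,080.

$3,080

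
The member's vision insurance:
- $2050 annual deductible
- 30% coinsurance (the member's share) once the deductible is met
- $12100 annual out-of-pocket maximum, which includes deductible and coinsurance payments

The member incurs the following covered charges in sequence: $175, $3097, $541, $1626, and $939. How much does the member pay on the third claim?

$162.30

Bill 1, $175: all of it applies to the deductible. Member owes $175 (running OOP $175).
Bill 2, $3097: $1875 to deductible, leaving $1222; 30% of $1222 = $366.60. Member owes $2241.60 (running OOP $2416.60).
Bill 3, $541: deductible already satisfied, so member's share is 30% × $541 = $162.30. Member pays $162.30; OOP now $2578.90.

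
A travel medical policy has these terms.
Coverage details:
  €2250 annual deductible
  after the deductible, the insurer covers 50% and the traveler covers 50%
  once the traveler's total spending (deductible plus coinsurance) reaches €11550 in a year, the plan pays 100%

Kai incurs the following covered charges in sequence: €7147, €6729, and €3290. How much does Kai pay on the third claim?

€1645

Claim 1 (€7147): €2250 finishes the deductible; €4897 goes to coinsurance; 50% of €4897 = €2448.50. Cost to traveler: €4698.50. OOP to date €4698.50.
Claim 2 (€6729): 50% coinsurance on €6729 = €3364.50. Cost to traveler: €3364.50. OOP to date €8063.
Claim 3 (€3290): deductible met; 50% of €3290 = €1645. Traveler owes €1645 (running OOP €9708).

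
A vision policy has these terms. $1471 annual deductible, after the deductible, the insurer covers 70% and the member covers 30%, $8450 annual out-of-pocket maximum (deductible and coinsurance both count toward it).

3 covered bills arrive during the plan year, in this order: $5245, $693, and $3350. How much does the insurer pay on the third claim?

Claim 1 ($5245): $1471 finishes the deductible; $3774 goes to coinsurance; coinsurance $3774 × 30% = $1132.20. Cost to member: $2603.20. OOP to date $2603.20. Insurer: $5245 − $2603.20 = $2641.80.
Claim 2 ($693): deductible already satisfied, so member's share is 30% × $693 = $207.90. Cost to member: $207.90. OOP to date $2811.10. Plan pays $693 − $207.90 = $485.10.
Claim 3 ($3350): 30% coinsurance on $3350 = $1005. Member pays $1005; OOP now $3816.10. Plan pays $3350 − $1005 = $2345.

$2345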